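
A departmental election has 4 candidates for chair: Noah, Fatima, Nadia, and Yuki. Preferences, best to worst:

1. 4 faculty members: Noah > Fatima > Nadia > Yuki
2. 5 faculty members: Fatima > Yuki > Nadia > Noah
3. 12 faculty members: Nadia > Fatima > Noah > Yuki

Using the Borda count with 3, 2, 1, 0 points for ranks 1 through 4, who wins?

Fatima

Noah: 4·3 + 5·0 + 12·1 = 24
Fatima: 4·2 + 5·3 + 12·2 = 47
Nadia: 4·1 + 5·1 + 12·3 = 45
Yuki: 4·0 + 5·2 + 12·0 = 10
Fatima has the highest Borda score (47).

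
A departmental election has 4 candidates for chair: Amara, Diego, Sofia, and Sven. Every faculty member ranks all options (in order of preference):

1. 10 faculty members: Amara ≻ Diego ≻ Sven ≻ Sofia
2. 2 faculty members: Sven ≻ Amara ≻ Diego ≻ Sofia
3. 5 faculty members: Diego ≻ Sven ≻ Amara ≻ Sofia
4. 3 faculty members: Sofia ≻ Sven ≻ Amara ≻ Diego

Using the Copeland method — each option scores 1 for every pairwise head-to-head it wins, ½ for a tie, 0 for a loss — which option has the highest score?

Amara

Amara: beats Diego and Sofia; ties Sven → score 2.5.
Diego: beats Sofia and Sven; loses to Amara → score 2.
Sofia: loses to Amara, Diego, and Sven → score 0.
Sven: beats Sofia; ties Amara; loses to Diego → score 1.5.
Amara has the best pairwise record.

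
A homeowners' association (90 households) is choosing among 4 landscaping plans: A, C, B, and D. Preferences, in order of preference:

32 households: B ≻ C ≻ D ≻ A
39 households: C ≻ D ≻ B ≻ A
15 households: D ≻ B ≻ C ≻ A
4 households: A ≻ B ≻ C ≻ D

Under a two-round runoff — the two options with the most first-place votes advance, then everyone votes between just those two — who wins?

B

Round 1 first-place votes: A 4, C 39, B 32, D 15.
C and B advance.
Runoff: C is preferred to B by 39 voters; B by 51.
B wins the runoff.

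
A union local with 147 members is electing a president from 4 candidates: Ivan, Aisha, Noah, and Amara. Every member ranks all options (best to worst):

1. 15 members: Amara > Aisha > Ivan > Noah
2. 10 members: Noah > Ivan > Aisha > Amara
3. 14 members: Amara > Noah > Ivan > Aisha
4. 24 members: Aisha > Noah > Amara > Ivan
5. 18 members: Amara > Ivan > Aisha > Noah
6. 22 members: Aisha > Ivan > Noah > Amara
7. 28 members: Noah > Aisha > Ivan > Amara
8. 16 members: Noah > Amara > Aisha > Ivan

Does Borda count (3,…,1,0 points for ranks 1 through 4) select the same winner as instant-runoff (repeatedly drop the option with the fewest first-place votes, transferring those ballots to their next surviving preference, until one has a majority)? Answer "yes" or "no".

Borda — scores: Ivan 157, Aisha 268, Noah 260, Amara 197. Winner: Aisha.
Instant-runoff — R1 Ivan 0, Aisha 46, Noah 54, Amara 47 (Ivan out); R2 Aisha 46, Noah 54, Amara 47 (Aisha out); R3 Noah 100, Amara 47 (Noah winner). Winner: Noah.
The two methods disagree.

no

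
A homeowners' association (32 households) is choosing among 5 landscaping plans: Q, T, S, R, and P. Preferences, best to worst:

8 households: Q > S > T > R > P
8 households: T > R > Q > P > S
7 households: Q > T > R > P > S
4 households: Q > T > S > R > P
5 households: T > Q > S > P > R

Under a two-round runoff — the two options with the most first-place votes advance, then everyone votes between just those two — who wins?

Q

Round 1 first-place votes: Q 19, T 13, S 0, R 0, P 0.
Q and T advance.
Runoff: Q is preferred to T by 19 voters; T by 13.
Q wins the runoff.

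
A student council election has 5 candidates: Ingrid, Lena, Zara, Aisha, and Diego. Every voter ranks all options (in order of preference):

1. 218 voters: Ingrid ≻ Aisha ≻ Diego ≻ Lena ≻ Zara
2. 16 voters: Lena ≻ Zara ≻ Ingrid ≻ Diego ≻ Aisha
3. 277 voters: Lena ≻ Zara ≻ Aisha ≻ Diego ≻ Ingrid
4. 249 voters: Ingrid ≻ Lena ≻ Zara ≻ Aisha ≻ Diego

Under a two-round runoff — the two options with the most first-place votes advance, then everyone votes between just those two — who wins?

Round 1 first-place votes: Ingrid 467, Lena 293, Zara 0, Aisha 0, Diego 0.
Ingrid and Lena advance.
Runoff: Ingrid is preferred to Lena by 467 voters; Lena by 293.
Ingrid wins the runoff.

Ingrid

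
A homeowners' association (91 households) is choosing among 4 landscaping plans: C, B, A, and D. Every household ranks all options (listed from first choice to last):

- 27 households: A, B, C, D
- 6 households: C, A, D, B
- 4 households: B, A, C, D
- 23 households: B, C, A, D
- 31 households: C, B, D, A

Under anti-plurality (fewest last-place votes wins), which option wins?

C

Last-place votes: C 0, B 6, A 31, D 54.
C is ranked last by the fewest voters, so C wins.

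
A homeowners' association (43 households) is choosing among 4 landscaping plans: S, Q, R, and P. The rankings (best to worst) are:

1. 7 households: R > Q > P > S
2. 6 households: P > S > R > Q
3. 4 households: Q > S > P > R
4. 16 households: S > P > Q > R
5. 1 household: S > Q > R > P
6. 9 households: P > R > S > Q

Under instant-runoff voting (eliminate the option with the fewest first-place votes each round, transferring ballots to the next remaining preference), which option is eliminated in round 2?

Round 1: S 17, Q 4, R 7, P 15. Eliminate Q.
Round 2: S 21, R 7, P 15. Eliminate R.

R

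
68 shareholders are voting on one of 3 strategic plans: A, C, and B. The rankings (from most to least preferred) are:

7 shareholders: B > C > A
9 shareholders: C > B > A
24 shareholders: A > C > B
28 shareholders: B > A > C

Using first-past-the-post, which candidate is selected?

B

First-place votes: A 24, C 9, B 35.
B has the most first-place votes.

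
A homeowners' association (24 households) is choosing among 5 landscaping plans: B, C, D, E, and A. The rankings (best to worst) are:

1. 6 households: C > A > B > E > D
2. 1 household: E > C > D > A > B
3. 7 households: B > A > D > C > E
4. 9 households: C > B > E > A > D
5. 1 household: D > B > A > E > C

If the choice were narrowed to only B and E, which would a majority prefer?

B

Voters preferring B to E: 23; preferring E to B: 1.
B wins the head-to-head.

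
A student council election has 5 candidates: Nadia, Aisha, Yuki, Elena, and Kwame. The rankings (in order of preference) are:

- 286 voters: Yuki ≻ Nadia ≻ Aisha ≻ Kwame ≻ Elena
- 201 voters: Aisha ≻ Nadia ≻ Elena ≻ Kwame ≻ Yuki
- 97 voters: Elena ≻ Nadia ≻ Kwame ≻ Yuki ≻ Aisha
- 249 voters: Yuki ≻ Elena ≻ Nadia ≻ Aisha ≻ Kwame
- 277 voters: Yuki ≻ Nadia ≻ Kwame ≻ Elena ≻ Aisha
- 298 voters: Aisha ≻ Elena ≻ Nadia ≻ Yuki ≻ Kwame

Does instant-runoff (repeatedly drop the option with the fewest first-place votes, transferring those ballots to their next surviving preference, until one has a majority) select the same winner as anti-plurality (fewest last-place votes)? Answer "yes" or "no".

no

Instant-runoff — R1 Nadia 0, Aisha 499, Yuki 812, Elena 97, Kwame 0 (Yuki winner). Winner: Yuki.
Anti-plurality — last-place votes: Nadia 0, Aisha 374, Yuki 201, Elena 286, Kwame 547. Winner: Nadia.
The two methods disagree.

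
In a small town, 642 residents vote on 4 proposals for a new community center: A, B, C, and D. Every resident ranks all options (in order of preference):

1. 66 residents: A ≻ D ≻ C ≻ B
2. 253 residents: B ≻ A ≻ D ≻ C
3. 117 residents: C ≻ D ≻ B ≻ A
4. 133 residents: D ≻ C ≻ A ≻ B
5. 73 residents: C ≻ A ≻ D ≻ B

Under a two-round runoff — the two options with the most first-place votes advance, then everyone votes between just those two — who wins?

C

Round 1 first-place votes: A 66, B 253, C 190, D 133.
B and C advance.
Runoff: B is preferred to C by 253 voters; C by 389.
C wins the runoff.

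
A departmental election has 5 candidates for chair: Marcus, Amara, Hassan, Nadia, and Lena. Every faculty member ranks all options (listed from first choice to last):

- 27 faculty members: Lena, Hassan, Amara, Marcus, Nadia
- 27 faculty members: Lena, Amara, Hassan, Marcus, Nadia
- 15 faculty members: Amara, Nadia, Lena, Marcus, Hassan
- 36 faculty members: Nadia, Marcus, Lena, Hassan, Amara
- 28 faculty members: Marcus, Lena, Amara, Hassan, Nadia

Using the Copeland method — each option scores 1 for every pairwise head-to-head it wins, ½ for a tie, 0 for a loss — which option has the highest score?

Lena

Marcus: beats Hassan and Nadia; loses to Amara and Lena → score 2.
Amara: beats Marcus, Hassan, and Nadia; loses to Lena → score 3.
Hassan: beats Nadia; loses to Marcus, Amara, and Lena → score 1.
Nadia: loses to Marcus, Amara, Hassan, and Lena → score 0.
Lena: beats Marcus, Amara, Hassan, and Nadia → score 4.
Lena has the best pairwise record.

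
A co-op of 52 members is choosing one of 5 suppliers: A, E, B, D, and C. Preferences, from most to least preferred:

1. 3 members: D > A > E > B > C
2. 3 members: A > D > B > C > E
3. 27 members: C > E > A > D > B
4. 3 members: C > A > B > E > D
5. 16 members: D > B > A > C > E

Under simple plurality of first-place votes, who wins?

First-place votes: A 3, E 0, B 0, D 19, C 30.
C has the most first-place votes.

C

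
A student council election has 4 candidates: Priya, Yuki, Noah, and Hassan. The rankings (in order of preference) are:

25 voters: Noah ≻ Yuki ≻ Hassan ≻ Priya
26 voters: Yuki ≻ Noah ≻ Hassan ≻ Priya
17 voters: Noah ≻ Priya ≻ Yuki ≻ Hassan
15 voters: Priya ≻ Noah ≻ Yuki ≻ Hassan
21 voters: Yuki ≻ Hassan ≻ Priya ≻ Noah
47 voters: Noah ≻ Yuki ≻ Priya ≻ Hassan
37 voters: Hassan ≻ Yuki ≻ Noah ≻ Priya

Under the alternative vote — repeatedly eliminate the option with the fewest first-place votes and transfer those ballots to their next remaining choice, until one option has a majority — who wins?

Noah

Round 1: Priya 15, Yuki 47, Noah 89, Hassan 37. Eliminate Priya.
Round 2: Yuki 47, Noah 104, Hassan 37. Noah has a majority.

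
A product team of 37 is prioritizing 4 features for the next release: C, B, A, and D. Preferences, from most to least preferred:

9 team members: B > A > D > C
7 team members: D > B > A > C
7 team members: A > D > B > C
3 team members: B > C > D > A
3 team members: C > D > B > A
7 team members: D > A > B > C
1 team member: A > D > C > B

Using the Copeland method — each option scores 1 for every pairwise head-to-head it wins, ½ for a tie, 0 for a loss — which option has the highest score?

D

C: loses to B, A, and D → score 0.
B: beats C and A; loses to D → score 2.
A: beats C; loses to B and D → score 1.
D: beats C, B, and A → score 3.
D has the best pairwise record.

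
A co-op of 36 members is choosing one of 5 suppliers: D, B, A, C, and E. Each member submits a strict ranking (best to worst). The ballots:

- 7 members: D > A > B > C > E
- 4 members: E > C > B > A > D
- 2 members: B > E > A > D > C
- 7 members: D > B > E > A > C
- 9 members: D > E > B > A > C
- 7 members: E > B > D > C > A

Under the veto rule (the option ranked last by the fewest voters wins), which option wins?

Last-place votes: D 4, B 0, A 7, C 18, E 7.
B is ranked last by the fewest voters, so B wins.

B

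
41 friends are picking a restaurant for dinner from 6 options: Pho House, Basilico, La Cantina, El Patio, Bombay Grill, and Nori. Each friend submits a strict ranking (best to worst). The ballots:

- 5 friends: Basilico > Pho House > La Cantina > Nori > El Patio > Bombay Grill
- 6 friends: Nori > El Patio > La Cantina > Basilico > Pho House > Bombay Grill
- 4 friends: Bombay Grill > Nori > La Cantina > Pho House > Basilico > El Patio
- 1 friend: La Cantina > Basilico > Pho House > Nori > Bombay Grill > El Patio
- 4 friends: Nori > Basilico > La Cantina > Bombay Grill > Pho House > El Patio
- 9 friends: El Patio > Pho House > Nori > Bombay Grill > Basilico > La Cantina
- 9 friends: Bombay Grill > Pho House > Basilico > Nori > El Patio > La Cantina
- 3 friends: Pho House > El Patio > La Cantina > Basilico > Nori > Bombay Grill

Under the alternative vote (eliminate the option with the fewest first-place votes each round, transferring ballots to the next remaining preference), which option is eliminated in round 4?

El Patio

Round 1: Pho House 3, Basilico 5, La Cantina 1, El Patio 9, Bombay Grill 13, Nori 10. Eliminate La Cantina.
Round 2: Pho House 3, Basilico 6, El Patio 9, Bombay Grill 13, Nori 10. Eliminate Pho House.
Round 3: Basilico 6, El Patio 12, Bombay Grill 13, Nori 10. Eliminate Basilico.
Round 4: El Patio 12, Bombay Grill 13, Nori 16. Eliminate El Patio.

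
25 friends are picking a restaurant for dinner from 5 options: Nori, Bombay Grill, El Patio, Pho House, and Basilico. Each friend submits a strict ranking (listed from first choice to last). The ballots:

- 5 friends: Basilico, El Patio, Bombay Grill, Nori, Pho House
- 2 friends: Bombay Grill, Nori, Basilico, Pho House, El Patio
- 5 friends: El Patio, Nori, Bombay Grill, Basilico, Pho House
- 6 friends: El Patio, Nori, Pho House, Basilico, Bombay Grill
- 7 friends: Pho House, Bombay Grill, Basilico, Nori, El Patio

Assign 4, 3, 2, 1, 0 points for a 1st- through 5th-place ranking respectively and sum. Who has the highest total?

Nori: 5·1 + 2·3 + 5·3 + 6·3 + 7·1 = 51
Bombay Grill: 5·2 + 2·4 + 5·2 + 6·0 + 7·3 = 49
El Patio: 5·3 + 2·0 + 5·4 + 6·4 + 7·0 = 59
Pho House: 5·0 + 2·1 + 5·0 + 6·2 + 7·4 = 42
Basilico: 5·4 + 2·2 + 5·1 + 6·1 + 7·2 = 49
El Patio has the highest Borda score (59).

El Patio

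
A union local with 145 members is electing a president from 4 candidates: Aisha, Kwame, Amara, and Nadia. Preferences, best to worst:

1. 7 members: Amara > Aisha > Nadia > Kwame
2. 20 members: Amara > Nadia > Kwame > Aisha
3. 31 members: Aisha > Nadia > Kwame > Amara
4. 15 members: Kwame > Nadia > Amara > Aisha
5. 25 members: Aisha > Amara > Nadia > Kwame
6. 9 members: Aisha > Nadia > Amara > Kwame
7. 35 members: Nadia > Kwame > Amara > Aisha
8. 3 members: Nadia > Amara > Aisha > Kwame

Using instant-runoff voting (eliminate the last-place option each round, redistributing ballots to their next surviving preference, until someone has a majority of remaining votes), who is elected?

Round 1: Aisha 65, Kwame 15, Amara 27, Nadia 38. Eliminate Kwame.
Round 2: Aisha 65, Amara 27, Nadia 53. Eliminate Amara.
Round 3: Aisha 72, Nadia 73. Nadia has a majority.

Nadia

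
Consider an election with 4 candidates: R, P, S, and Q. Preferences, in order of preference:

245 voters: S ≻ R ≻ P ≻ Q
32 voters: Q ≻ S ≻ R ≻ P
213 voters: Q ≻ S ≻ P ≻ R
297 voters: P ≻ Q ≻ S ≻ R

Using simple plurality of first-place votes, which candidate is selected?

P

First-place votes: R 0, P 297, S 245, Q 245.
P has the most first-place votes.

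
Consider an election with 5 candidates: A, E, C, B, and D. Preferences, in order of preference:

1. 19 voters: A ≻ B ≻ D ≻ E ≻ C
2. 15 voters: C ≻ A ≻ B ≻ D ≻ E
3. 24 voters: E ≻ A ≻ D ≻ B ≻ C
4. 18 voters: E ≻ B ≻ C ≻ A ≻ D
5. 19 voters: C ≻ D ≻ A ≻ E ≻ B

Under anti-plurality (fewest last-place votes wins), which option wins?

A

Last-place votes: A 0, E 15, C 43, B 19, D 18.
A is ranked last by the fewest voters, so A wins.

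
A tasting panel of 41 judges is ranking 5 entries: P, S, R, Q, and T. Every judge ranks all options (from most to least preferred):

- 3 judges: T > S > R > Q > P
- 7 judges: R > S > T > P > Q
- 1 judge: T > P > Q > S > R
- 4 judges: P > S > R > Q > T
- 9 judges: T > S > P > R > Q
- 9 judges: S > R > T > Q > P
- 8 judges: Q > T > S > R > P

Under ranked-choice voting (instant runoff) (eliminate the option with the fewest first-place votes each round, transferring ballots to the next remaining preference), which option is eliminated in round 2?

Round 1: P 4, S 9, R 7, Q 8, T 13. Eliminate P.
Round 2: S 13, R 7, Q 8, T 13. Eliminate R.

R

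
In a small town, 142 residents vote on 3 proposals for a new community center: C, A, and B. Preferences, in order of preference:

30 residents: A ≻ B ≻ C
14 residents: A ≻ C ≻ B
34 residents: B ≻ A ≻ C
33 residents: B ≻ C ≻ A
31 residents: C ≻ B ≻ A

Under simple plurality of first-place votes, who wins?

First-place votes: C 31, A 44, B 67.
B has the most first-place votes.

B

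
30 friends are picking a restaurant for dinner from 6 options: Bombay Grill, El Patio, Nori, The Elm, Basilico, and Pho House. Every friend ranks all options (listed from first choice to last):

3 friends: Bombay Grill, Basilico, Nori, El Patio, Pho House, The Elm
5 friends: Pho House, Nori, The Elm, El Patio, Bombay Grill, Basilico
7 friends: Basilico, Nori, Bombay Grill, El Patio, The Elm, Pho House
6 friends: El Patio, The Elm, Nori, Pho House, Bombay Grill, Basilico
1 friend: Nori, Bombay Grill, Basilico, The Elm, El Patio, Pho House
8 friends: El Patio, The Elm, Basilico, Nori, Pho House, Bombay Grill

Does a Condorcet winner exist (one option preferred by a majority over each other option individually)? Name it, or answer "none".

none

Checking pairwise contests:
El Patio beats Bombay Grill 19–11.
Nori beats El Patio 16–14.
Basilico beats Nori 18–12.
El Patio beats The Elm 24–6.
El Patio beats Basilico 19–11.
El Patio beats Pho House 25–5.
Every option loses at least one head-to-head, so there is no Condorcet winner.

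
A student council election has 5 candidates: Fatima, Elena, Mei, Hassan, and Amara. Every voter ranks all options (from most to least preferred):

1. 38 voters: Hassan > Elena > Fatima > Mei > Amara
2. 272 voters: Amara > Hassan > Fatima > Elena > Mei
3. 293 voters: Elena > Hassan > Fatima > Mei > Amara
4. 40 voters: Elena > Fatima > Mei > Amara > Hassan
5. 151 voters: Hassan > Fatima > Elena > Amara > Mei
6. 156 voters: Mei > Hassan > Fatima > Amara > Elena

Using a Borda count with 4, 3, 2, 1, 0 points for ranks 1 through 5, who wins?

Hassan

Fatima: 38·2 + 272·2 + 293·2 + 40·3 + 151·3 + 156·2 = 2091
Elena: 38·3 + 272·1 + 293·4 + 40·4 + 151·2 + 156·0 = 2020
Mei: 38·1 + 272·0 + 293·1 + 40·2 + 151·0 + 156·4 = 1035
Hassan: 38·4 + 272·3 + 293·3 + 40·0 + 151·4 + 156·3 = 2919
Amara: 38·0 + 272·4 + 293·0 + 40·1 + 151·1 + 156·1 = 1435
Hassan has the highest Borda score (2919).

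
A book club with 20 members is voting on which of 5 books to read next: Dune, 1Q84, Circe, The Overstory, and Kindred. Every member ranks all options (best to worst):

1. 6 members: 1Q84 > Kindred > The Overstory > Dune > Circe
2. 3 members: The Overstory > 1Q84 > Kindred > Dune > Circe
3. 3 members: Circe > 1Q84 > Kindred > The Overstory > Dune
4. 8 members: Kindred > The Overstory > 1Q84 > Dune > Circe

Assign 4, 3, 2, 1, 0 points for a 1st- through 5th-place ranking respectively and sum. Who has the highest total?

Dune: 6·1 + 3·1 + 3·0 + 8·1 = 17
1Q84: 6·4 + 3·3 + 3·3 + 8·2 = 58
Circe: 6·0 + 3·0 + 3·4 + 8·0 = 12
The Overstory: 6·2 + 3·4 + 3·1 + 8·3 = 51
Kindred: 6·3 + 3·2 + 3·2 + 8·4 = 62
Kindred has the highest Borda score (62).

Kindred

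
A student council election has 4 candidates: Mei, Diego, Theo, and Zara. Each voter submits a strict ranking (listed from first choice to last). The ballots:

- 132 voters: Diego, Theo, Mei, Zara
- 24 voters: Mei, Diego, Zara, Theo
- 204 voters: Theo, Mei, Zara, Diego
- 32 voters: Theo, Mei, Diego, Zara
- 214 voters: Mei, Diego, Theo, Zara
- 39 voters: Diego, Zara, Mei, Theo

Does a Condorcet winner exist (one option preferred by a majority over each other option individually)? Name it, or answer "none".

Checking pairwise contests:
Theo beats Mei 368–277.
Mei beats Diego 474–171.
Diego beats Theo 409–236.
Mei beats Zara 606–39.
Every option loses at least one head-to-head, so there is no Condorcet winner.

none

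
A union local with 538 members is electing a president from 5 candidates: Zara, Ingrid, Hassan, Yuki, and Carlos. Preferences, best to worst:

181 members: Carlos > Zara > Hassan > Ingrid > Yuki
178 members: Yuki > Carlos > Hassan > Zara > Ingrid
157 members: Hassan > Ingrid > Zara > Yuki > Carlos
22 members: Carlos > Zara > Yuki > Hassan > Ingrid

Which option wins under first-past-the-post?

Carlos

First-place votes: Zara 0, Ingrid 0, Hassan 157, Yuki 178, Carlos 203.
Carlos has the most first-place votes.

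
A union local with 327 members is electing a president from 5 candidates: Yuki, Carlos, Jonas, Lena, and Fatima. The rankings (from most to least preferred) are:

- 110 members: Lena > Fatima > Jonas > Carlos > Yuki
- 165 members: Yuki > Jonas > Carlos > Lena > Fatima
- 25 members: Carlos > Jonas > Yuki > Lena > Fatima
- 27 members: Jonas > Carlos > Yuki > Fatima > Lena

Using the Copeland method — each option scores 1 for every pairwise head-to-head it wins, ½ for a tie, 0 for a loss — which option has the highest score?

Yuki: beats Carlos, Jonas, Lena, and Fatima → score 4.
Carlos: beats Lena and Fatima; loses to Yuki and Jonas → score 2.
Jonas: beats Carlos, Lena, and Fatima; loses to Yuki → score 3.
Lena: beats Fatima; loses to Yuki, Carlos, and Jonas → score 1.
Fatima: loses to Yuki, Carlos, Jonas, and Lena → score 0.
Yuki has the best pairwise record.

Yuki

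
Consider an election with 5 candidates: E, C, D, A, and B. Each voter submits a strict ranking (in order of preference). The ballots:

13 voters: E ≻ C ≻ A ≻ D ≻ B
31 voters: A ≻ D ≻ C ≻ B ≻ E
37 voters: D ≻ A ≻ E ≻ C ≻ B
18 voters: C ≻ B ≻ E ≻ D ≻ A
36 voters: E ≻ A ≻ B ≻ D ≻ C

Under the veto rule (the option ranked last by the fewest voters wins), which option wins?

Last-place votes: E 31, C 36, D 0, A 18, B 50.
D is ranked last by the fewest voters, so D wins.

D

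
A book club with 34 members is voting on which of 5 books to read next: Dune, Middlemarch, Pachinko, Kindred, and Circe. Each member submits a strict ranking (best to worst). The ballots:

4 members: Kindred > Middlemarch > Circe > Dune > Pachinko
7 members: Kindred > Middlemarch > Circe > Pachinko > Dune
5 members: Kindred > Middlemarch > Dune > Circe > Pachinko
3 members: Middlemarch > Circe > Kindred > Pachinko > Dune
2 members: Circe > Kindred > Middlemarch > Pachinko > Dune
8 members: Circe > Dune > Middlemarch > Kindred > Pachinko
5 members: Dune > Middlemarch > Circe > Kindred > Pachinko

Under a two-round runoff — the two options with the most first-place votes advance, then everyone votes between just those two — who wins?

Round 1 first-place votes: Dune 5, Middlemarch 3, Pachinko 0, Kindred 16, Circe 10.
Kindred and Circe advance.
Runoff: Kindred is preferred to Circe by 16 voters; Circe by 18.
Circe wins the runoff.

Circe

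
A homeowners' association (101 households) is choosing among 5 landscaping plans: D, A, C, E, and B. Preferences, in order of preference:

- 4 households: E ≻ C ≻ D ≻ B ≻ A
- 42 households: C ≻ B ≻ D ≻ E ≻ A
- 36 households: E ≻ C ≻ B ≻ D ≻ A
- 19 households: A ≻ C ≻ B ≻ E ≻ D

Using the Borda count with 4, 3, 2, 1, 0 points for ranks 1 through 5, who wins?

C

D: 4·2 + 42·2 + 36·1 + 19·0 = 128
A: 4·0 + 42·0 + 36·0 + 19·4 = 76
C: 4·3 + 42·4 + 36·3 + 19·3 = 345
E: 4·4 + 42·1 + 36·4 + 19·1 = 221
B: 4·1 + 42·3 + 36·2 + 19·2 = 240
C has the highest Borda score (345).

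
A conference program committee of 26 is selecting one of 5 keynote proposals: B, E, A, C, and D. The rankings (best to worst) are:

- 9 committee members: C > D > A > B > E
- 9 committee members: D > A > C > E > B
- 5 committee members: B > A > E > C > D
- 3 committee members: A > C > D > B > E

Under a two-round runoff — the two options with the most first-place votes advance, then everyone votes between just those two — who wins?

Round 1 first-place votes: B 5, E 0, A 3, C 9, D 9.
D and C advance.
Runoff: D is preferred to C by 9 voters; C by 17.
C wins the runoff.

C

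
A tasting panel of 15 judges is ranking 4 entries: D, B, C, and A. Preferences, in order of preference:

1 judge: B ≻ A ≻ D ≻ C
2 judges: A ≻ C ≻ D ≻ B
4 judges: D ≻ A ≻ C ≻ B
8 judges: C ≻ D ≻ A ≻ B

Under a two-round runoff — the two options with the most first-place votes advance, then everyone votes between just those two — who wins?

C

Round 1 first-place votes: D 4, B 1, C 8, A 2.
C and D advance.
Runoff: C is preferred to D by 10 voters; D by 5.
C wins the runoff.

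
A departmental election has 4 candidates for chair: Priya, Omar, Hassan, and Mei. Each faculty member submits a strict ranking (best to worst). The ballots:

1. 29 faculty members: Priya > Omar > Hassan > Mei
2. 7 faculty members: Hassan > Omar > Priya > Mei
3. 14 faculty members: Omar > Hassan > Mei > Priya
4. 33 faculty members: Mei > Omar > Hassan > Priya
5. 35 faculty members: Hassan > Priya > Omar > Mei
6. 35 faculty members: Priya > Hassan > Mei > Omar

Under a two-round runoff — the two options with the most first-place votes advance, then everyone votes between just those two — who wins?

Hassan

Round 1 first-place votes: Priya 64, Omar 14, Hassan 42, Mei 33.
Priya and Hassan advance.
Runoff: Priya is preferred to Hassan by 64 voters; Hassan by 89.
Hassan wins the runoff.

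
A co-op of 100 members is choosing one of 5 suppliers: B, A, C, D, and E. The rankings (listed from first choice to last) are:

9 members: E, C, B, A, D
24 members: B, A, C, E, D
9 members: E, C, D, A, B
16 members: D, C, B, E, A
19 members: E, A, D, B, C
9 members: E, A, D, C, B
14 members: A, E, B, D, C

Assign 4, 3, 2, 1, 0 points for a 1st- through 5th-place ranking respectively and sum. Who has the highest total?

B: 9·2 + 24·4 + 9·0 + 16·2 + 19·1 + 9·0 + 14·2 = 193
A: 9·1 + 24·3 + 9·1 + 16·0 + 19·3 + 9·3 + 14·4 = 230
C: 9·3 + 24·2 + 9·3 + 16·3 + 19·0 + 9·1 + 14·0 = 159
D: 9·0 + 24·0 + 9·2 + 16·4 + 19·2 + 9·2 + 14·1 = 152
E: 9·4 + 24·1 + 9·4 + 16·1 + 19·4 + 9·4 + 14·3 = 266
E has the highest Borda score (266).

E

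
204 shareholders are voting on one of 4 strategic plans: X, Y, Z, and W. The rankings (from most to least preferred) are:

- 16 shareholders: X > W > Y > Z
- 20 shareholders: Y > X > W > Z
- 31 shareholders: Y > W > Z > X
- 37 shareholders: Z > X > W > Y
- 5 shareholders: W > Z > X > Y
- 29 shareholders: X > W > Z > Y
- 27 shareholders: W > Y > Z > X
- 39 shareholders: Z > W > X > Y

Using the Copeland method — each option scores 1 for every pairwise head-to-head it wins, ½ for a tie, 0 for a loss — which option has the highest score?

W

X: beats Y; ties W; loses to Z → score 1.5.
Y: loses to X, Z, and W → score 0.
Z: beats X and Y; loses to W → score 2.
W: beats Y and Z; ties X → score 2.5.
W has the best pairwise record.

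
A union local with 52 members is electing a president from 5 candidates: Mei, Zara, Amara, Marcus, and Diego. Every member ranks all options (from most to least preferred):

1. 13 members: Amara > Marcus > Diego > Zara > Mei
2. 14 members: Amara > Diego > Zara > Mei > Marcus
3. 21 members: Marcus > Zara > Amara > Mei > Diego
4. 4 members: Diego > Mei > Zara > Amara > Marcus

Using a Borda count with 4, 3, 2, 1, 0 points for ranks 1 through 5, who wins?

Amara

Mei: 13·0 + 14·1 + 21·1 + 4·3 = 47
Zara: 13·1 + 14·2 + 21·3 + 4·2 = 112
Amara: 13·4 + 14·4 + 21·2 + 4·1 = 154
Marcus: 13·3 + 14·0 + 21·4 + 4·0 = 123
Diego: 13·2 + 14·3 + 21·0 + 4·4 = 84
Amara has the highest Borda score (154).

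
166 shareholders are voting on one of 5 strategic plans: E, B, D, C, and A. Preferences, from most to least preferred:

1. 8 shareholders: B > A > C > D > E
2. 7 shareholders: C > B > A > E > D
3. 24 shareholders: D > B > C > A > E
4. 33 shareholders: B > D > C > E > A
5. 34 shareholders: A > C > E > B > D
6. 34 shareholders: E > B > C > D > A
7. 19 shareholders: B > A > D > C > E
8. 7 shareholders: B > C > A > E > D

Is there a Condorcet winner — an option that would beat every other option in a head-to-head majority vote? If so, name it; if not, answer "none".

B vs E: 98–68 for B.
B vs D: 142–24 for B.
B vs C: 125–41 for B.
B vs A: 132–34 for B.
B beats every other option head-to-head.

B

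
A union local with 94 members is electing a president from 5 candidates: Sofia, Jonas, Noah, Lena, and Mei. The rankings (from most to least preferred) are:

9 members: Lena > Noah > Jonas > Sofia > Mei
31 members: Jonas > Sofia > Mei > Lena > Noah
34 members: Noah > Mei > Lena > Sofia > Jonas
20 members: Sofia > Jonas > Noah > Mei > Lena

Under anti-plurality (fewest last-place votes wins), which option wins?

Sofia

Last-place votes: Sofia 0, Jonas 34, Noah 31, Lena 20, Mei 9.
Sofia is ranked last by the fewest voters, so Sofia wins.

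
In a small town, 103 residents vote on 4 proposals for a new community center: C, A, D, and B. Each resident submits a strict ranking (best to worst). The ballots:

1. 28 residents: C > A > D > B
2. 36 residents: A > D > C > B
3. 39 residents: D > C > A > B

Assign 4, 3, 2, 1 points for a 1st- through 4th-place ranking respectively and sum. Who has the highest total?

C: 28·4 + 36·2 + 39·3 = 301
A: 28·3 + 36·4 + 39·2 = 306
D: 28·2 + 36·3 + 39·4 = 320
B: 28·1 + 36·1 + 39·1 = 103
D has the highest Borda score (320).

D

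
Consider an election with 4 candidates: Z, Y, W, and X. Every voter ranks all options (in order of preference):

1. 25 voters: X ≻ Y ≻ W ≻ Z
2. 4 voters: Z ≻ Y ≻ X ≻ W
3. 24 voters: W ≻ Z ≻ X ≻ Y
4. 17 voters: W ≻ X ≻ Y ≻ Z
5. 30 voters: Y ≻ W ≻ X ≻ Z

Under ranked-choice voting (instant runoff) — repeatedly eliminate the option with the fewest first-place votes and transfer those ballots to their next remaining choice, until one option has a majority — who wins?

Y

Round 1: Z 4, Y 30, W 41, X 25. Eliminate Z.
Round 2: Y 34, W 41, X 25. Eliminate X.
Round 3: Y 59, W 41. Y has a majority.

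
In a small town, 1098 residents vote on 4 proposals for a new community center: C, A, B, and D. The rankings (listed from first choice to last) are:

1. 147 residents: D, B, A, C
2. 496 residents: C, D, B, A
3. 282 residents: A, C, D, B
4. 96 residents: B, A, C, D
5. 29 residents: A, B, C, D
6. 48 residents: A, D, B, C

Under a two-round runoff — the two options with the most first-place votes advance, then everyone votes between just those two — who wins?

A

Round 1 first-place votes: C 496, A 359, B 96, D 147.
C and A advance.
Runoff: C is preferred to A by 496 voters; A by 602.
A wins the runoff.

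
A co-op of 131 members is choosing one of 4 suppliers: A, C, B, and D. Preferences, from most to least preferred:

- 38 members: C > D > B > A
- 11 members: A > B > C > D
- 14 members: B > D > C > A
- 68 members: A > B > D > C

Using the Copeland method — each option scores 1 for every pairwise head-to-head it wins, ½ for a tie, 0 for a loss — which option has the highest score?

A

A: beats C, B, and D → score 3.
C: loses to A, B, and D → score 0.
B: beats C and D; loses to A → score 2.
D: beats C; loses to A and B → score 1.
A has the best pairwise record.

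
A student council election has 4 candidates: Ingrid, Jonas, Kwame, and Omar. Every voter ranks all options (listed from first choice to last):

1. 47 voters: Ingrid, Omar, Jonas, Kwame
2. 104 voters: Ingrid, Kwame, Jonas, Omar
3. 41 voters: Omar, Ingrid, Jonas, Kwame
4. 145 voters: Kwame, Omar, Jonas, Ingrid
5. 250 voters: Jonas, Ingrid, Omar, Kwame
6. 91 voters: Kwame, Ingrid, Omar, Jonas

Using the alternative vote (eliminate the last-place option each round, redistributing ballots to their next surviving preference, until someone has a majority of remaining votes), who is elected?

Round 1: Ingrid 151, Jonas 250, Kwame 236, Omar 41. Eliminate Omar.
Round 2: Ingrid 192, Jonas 250, Kwame 236. Eliminate Ingrid.
Round 3: Jonas 338, Kwame 340. Kwame has a majority.

Kwame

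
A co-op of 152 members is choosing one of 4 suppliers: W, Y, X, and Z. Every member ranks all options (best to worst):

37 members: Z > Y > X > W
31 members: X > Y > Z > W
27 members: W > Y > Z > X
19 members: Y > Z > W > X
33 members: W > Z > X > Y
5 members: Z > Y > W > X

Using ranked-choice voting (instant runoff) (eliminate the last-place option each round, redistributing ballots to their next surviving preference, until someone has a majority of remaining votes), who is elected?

Z

Round 1: W 60, Y 19, X 31, Z 42. Eliminate Y.
Round 2: W 60, X 31, Z 61. Eliminate X.
Round 3: W 60, Z 92. Z has a majority.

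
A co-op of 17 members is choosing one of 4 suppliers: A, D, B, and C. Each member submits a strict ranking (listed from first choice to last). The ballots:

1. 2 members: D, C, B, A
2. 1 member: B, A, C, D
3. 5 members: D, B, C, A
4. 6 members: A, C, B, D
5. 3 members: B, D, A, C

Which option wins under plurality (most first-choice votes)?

D

First-place votes: A 6, D 7, B 4, C 0.
D has the most first-place votes.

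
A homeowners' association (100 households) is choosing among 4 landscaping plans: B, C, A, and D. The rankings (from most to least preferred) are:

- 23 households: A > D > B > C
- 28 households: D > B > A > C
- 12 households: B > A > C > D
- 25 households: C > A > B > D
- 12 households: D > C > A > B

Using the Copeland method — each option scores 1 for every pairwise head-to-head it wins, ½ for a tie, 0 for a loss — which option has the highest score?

A

B: beats C; loses to A and D → score 1.
C: loses to B, A, and D → score 0.
A: beats B, C, and D → score 3.
D: beats B and C; loses to A → score 2.
A has the best pairwise record.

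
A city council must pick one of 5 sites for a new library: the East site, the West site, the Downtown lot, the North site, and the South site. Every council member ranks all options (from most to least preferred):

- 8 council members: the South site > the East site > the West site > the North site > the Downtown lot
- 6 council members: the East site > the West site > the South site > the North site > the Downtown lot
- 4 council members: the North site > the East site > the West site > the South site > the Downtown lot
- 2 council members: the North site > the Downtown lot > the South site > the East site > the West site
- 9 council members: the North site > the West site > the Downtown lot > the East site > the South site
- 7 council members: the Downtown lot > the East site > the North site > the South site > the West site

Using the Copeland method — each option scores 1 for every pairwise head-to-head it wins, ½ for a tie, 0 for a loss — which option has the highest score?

the East site: beats the West site, the North site, and the South site; ties the Downtown lot → score 3.5.
the West site: beats the Downtown lot and the South site; loses to the East site and the North site → score 2.
the Downtown lot: ties the East site and the South site; loses to the West site and the North site → score 1.
the North site: beats the West site, the Downtown lot, and the South site; loses to the East site → score 3.
the South site: ties the Downtown lot; loses to the East site, the West site, and the North site → score 0.5.
the East site has the best pairwise record.

the East site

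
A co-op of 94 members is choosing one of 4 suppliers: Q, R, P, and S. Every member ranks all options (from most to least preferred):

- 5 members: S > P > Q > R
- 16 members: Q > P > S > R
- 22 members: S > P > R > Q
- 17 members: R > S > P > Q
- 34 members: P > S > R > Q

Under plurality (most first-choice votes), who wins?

First-place votes: Q 16, R 17, P 34, S 27.
P has the most first-place votes.

P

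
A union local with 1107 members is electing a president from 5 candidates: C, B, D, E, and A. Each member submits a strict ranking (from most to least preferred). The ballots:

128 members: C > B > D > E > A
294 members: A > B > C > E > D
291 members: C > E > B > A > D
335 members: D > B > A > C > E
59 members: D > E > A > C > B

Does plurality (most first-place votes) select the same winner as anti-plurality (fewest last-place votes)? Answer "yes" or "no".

Plurality — first-place votes: C 419, B 0, D 394, E 0, A 294. Winner: C.
Anti-plurality — last-place votes: C 0, B 59, D 585, E 335, A 128. Winner: C.
The two methods agree.

yes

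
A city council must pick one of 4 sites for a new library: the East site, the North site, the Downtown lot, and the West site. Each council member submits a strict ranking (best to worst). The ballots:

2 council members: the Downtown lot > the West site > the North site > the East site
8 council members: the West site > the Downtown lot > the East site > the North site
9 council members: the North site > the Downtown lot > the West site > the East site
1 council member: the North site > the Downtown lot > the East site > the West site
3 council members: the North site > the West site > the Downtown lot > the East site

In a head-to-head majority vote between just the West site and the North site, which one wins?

the North site

Voters preferring the West site to the North site: 10; preferring the North site to the West site: 13.
the North site wins the head-to-head.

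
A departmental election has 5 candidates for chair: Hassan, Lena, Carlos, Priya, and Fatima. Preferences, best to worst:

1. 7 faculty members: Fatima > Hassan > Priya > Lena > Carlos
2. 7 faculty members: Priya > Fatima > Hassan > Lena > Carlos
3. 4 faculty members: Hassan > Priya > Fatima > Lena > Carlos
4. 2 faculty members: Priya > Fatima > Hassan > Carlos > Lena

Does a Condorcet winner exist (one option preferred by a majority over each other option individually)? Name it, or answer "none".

Checking pairwise contests:
Fatima beats Hassan 16–4.
Hassan beats Lena 20–0.
Hassan beats Carlos 20–0.
Hassan beats Priya 11–9.
Priya beats Fatima 13–7.
Every option loses at least one head-to-head, so there is no Condorcet winner.

none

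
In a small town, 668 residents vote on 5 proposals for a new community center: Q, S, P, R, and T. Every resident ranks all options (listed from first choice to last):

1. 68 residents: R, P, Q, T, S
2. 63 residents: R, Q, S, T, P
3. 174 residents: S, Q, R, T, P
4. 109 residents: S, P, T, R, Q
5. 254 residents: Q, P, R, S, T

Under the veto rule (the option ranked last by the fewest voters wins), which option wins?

Last-place votes: Q 109, S 68, P 237, R 0, T 254.
R is ranked last by the fewest voters, so R wins.

R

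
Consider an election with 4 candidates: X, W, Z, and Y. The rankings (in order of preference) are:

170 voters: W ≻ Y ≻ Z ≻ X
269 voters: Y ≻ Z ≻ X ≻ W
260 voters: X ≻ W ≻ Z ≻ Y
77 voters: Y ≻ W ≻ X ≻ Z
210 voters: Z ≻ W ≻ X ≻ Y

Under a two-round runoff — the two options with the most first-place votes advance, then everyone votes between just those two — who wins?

Y

Round 1 first-place votes: X 260, W 170, Z 210, Y 346.
Y and X advance.
Runoff: Y is preferred to X by 516 voters; X by 470.
Y wins the runoff.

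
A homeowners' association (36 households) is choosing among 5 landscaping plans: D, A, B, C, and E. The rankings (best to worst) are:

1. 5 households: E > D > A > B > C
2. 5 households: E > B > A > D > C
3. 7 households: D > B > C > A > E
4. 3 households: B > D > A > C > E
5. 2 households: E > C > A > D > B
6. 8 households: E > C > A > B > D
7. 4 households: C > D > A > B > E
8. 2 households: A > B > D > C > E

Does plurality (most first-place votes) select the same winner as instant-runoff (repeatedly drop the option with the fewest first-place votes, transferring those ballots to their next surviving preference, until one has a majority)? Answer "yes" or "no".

yes

Plurality — first-place votes: D 7, A 2, B 3, C 4, E 20. Winner: E.
Instant-runoff — R1 D 7, A 2, B 3, C 4, E 20 (E winner). Winner: E.
The two methods agree.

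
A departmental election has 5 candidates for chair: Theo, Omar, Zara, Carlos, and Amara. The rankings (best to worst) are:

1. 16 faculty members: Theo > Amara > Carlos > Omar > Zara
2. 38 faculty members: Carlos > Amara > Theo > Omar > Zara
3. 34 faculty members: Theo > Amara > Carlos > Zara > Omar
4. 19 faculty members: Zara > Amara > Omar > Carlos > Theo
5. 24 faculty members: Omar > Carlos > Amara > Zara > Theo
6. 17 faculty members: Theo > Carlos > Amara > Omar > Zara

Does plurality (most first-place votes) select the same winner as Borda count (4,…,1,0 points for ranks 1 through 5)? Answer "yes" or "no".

no

Plurality — first-place votes: Theo 67, Omar 24, Zara 19, Carlos 38, Amara 0. Winner: Theo.
Borda — scores: Theo 344, Omar 205, Zara 134, Carlos 394, Amara 403. Winner: Amara.
The two methods disagree.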